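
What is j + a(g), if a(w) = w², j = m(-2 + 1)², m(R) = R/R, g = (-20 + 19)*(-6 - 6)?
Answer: 145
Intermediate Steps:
g = 12 (g = -1*(-12) = 12)
m(R) = 1
j = 1 (j = 1² = 1)
j + a(g) = 1 + 12² = 1 + 144 = 145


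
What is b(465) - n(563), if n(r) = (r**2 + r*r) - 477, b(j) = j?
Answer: -632996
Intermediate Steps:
n(r) = -477 + 2*r**2 (n(r) = (r**2 + r**2) - 477 = 2*r**2 - 477 = -477 + 2*r**2)
b(465) - n(563) = 465 - (-477 + 2*563**2) = 465 - (-477 + 2*316969) = 465 - (-477 + 633938) = 465 - 1*633461 = 465 - 633461 = -632996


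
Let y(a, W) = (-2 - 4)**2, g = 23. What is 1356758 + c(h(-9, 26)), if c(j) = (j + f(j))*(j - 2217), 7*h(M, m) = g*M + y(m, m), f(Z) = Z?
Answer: 71847122/49 ≈ 1.4663e+6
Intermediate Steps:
y(a, W) = 36 (y(a, W) = (-6)**2 = 36)
h(M, m) = 36/7 + 23*M/7 (h(M, m) = (23*M + 36)/7 = (36 + 23*M)/7 = 36/7 + 23*M/7)
c(j) = 2*j*(-2217 + j) (c(j) = (j + j)*(j - 2217) = (2*j)*(-2217 + j) = 2*j*(-2217 + j))
1356758 + c(h(-9, 26)) = 1356758 + 2*(36/7 + (23/7)*(-9))*(-2217 + (36/7 + (23/7)*(-9))) = 1356758 + 2*(36/7 - 207/7)*(-2217 + (36/7 - 207/7)) = 1356758 + 2*(-171/7)*(-2217 - 171/7) = 1356758 + 2*(-171/7)*(-15690/7) = 1356758 + 5365980/49 = 71847122/49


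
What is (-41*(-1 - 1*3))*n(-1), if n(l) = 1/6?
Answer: 82/3 ≈ 27.333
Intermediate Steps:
n(l) = ⅙
(-41*(-1 - 1*3))*n(-1) = -41*(-1 - 1*3)*(⅙) = -41*(-1 - 3)*(⅙) = -41*(-4)*(⅙) = 164*(⅙) = 82/3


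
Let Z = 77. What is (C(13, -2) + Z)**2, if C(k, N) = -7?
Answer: 4900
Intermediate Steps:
(C(13, -2) + Z)**2 = (-7 + 77)**2 = 70**2 = 4900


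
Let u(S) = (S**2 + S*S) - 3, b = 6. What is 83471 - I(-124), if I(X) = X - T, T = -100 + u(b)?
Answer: 83564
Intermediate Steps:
u(S) = -3 + 2*S**2 (u(S) = (S**2 + S**2) - 3 = 2*S**2 - 3 = -3 + 2*S**2)
T = -31 (T = -100 + (-3 + 2*6**2) = -100 + (-3 + 2*36) = -100 + (-3 + 72) = -100 + 69 = -31)
I(X) = 31 + X (I(X) = X - 1*(-31) = X + 31 = 31 + X)
83471 - I(-124) = 83471 - (31 - 124) = 83471 - 1*(-93) = 83471 + 93 = 83564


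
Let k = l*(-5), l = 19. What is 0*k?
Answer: 0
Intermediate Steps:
k = -95 (k = 19*(-5) = -95)
0*k = 0*(-95) = 0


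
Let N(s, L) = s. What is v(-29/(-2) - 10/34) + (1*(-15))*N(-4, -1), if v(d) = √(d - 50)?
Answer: 60 + I*√41378/34 ≈ 60.0 + 5.9828*I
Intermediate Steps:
v(d) = √(-50 + d)
v(-29/(-2) - 10/34) + (1*(-15))*N(-4, -1) = √(-50 + (-29/(-2) - 10/34)) + (1*(-15))*(-4) = √(-50 + (-29*(-½) - 10*1/34)) - 15*(-4) = √(-50 + (29/2 - 5/17)) + 60 = √(-50 + 483/34) + 60 = √(-1217/34) + 60 = I*√41378/34 + 60 = 60 + I*√41378/34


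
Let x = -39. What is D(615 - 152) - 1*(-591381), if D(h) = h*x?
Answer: 573324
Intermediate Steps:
D(h) = -39*h (D(h) = h*(-39) = -39*h)
D(615 - 152) - 1*(-591381) = -39*(615 - 152) - 1*(-591381) = -39*463 + 591381 = -18057 + 591381 = 573324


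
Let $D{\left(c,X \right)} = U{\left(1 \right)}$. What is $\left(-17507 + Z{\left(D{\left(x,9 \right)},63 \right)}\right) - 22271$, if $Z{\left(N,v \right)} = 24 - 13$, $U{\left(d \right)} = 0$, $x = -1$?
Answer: $-39767$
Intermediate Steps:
$D{\left(c,X \right)} = 0$
$Z{\left(N,v \right)} = 11$
$\left(-17507 + Z{\left(D{\left(x,9 \right)},63 \right)}\right) - 22271 = \left(-17507 + 11\right) - 22271 = -17496 - 22271 = -39767$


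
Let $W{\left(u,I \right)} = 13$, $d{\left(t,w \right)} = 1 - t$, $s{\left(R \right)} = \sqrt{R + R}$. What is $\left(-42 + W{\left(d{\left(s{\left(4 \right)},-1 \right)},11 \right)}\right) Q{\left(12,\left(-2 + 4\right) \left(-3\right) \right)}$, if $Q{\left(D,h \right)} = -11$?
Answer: $319$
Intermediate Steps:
$s{\left(R \right)} = \sqrt{2} \sqrt{R}$ ($s{\left(R \right)} = \sqrt{2 R} = \sqrt{2} \sqrt{R}$)
$\left(-42 + W{\left(d{\left(s{\left(4 \right)},-1 \right)},11 \right)}\right) Q{\left(12,\left(-2 + 4\right) \left(-3\right) \right)} = \left(-42 + 13\right) \left(-11\right) = \left(-29\right) \left(-11\right) = 319$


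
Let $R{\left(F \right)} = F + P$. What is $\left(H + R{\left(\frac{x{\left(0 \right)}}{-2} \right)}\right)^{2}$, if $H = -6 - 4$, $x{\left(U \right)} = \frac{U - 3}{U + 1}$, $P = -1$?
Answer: $\frac{361}{4} \approx 90.25$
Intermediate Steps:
$x{\left(U \right)} = \frac{-3 + U}{1 + U}$
$H = -10$ ($H = -6 - 4 = -10$)
$R{\left(F \right)} = -1 + F$ ($R{\left(F \right)} = F - 1 = -1 + F$)
$\left(H + R{\left(\frac{x{\left(0 \right)}}{-2} \right)}\right)^{2} = \left(-10 - \left(1 - \frac{\frac{1}{1 + 0} \left(-3 + 0\right)}{-2}\right)\right)^{2} = \left(-10 - \left(1 - 1^{-1} \left(-3\right) \left(- \frac{1}{2}\right)\right)\right)^{2} = \left(-10 - \left(1 - 1 \left(-3\right) \left(- \frac{1}{2}\right)\right)\right)^{2} = \left(-10 - - \frac{1}{2}\right)^{2} = \left(-10 + \left(-1 + \frac{3}{2}\right)\right)^{2} = \left(-10 + \frac{1}{2}\right)^{2} = \left(- \frac{19}{2}\right)^{2} = \frac{361}{4}$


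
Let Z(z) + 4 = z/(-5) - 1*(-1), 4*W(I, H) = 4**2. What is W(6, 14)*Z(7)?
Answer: -88/5 ≈ -17.600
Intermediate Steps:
W(I, H) = 4 (W(I, H) = (1/4)*4**2 = (1/4)*16 = 4)
Z(z) = -3 - z/5 (Z(z) = -4 + (z/(-5) - 1*(-1)) = -4 + (z*(-1/5) + 1) = -4 + (-z/5 + 1) = -4 + (1 - z/5) = -3 - z/5)
W(6, 14)*Z(7) = 4*(-3 - 1/5*7) = 4*(-3 - 7/5) = 4*(-22/5) = -88/5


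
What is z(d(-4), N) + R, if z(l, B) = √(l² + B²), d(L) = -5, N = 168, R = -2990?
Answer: -2990 + √28249 ≈ -2821.9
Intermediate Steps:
z(l, B) = √(B² + l²)
z(d(-4), N) + R = √(168² + (-5)²) - 2990 = √(28224 + 25) - 2990 = √28249 - 2990 = -2990 + √28249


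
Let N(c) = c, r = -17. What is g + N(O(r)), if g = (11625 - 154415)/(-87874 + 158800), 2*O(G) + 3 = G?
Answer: -426025/35463 ≈ -12.013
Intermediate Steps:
O(G) = -3/2 + G/2
g = -71395/35463 (g = -142790/70926 = -142790*1/70926 = -71395/35463 ≈ -2.0132)
g + N(O(r)) = -71395/35463 + (-3/2 + (½)*(-17)) = -71395/35463 + (-3/2 - 17/2) = -71395/35463 - 10 = -426025/35463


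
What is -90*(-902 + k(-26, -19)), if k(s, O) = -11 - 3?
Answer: 82440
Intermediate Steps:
k(s, O) = -14
-90*(-902 + k(-26, -19)) = -90*(-902 - 14) = -90*(-916) = 82440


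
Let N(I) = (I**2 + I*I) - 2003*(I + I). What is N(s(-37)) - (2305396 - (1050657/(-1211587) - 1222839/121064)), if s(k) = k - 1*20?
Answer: -303709869548458349/146679568568 ≈ -2.0706e+6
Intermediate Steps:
s(k) = -20 + k (s(k) = k - 20 = -20 + k)
N(I) = -4006*I + 2*I**2 (N(I) = (I**2 + I**2) - 4006*I = 2*I**2 - 4006*I = -4006*I + 2*I**2)
N(s(-37)) - (2305396 - (1050657/(-1211587) - 1222839/121064)) = 2*(-20 - 37)*(-2003 + (-20 - 37)) - (2305396 - (1050657/(-1211587) - 1222839/121064)) = 2*(-57)*(-2003 - 57) - (2305396 - (1050657*(-1/1211587) - 1222839*1/121064)) = 2*(-57)*(-2060) - (2305396 - (-1050657/1211587 - 1222839/121064)) = 234840 - (2305396 - 1*(-1608772574541/146679568568)) = 234840 - (2305396 + 1608772574541/146679568568) = 234840 - 1*338156099430967469/146679568568 = 234840 - 338156099430967469/146679568568 = -303709869548458349/146679568568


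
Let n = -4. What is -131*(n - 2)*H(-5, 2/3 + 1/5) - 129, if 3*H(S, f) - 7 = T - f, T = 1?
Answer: 26099/15 ≈ 1739.9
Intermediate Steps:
H(S, f) = 8/3 - f/3 (H(S, f) = 7/3 + (1 - f)/3 = 7/3 + (⅓ - f/3) = 8/3 - f/3)
-131*(n - 2)*H(-5, 2/3 + 1/5) - 129 = -131*(-4 - 2)*(8/3 - (2/3 + 1/5)/3) - 129 = -(-786)*(8/3 - (2*(⅓) + 1*(⅕))/3) - 129 = -(-786)*(8/3 - (⅔ + ⅕)/3) - 129 = -(-786)*(8/3 - ⅓*13/15) - 129 = -(-786)*(8/3 - 13/45) - 129 = -(-786)*107/45 - 129 = -131*(-214/15) - 129 = 28034/15 - 129 = 26099/15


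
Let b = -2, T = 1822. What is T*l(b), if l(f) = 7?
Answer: 12754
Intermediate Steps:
T*l(b) = 1822*7 = 12754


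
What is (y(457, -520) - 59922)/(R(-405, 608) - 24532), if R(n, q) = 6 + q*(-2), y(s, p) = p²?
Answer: -105239/12871 ≈ -8.1764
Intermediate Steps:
R(n, q) = 6 - 2*q
(y(457, -520) - 59922)/(R(-405, 608) - 24532) = ((-520)² - 59922)/((6 - 2*608) - 24532) = (270400 - 59922)/((6 - 1216) - 24532) = 210478/(-1210 - 24532) = 210478/(-25742) = 210478*(-1/25742) = -105239/12871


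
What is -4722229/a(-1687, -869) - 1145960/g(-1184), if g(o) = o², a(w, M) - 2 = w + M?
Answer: 413559892199/223771264 ≈ 1848.1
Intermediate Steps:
a(w, M) = 2 + M + w (a(w, M) = 2 + (w + M) = 2 + (M + w) = 2 + M + w)
-4722229/a(-1687, -869) - 1145960/g(-1184) = -4722229/(2 - 869 - 1687) - 1145960/((-1184)²) = -4722229/(-2554) - 1145960/1401856 = -4722229*(-1/2554) - 1145960*1/1401856 = 4722229/2554 - 143245/175232 = 413559892199/223771264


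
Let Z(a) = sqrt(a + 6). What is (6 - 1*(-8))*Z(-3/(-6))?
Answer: 7*sqrt(26) ≈ 35.693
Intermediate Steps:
Z(a) = sqrt(6 + a)
(6 - 1*(-8))*Z(-3/(-6)) = (6 - 1*(-8))*sqrt(6 - 3/(-6)) = (6 + 8)*sqrt(6 - 3*(-1/6)) = 14*sqrt(6 + 1/2) = 14*sqrt(13/2) = 14*(sqrt(26)/2) = 7*sqrt(26)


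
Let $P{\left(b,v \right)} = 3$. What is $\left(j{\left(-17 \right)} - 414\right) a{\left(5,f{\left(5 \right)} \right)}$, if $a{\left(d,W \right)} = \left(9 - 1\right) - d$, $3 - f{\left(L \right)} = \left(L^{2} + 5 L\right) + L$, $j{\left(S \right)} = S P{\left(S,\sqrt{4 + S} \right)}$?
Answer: $-1395$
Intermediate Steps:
$j{\left(S \right)} = 3 S$ ($j{\left(S \right)} = S 3 = 3 S$)
$f{\left(L \right)} = 3 - L^{2} - 6 L$ ($f{\left(L \right)} = 3 - \left(\left(L^{2} + 5 L\right) + L\right) = 3 - \left(L^{2} + 6 L\right) = 3 - L^{2} - 6 L$)
$a{\left(d,W \right)} = 8 - d$ ($a{\left(d,W \right)} = \left(9 - 1\right) - d = 8 - d$)
$\left(j{\left(-17 \right)} - 414\right) a{\left(5,f{\left(5 \right)} \right)} = \left(3 \left(-17\right) - 414\right) \left(8 - 5\right) = \left(-51 - 414\right) \left(8 - 5\right) = \left(-465\right) 3 = -1395$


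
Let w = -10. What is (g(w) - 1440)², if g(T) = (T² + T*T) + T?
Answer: 1562500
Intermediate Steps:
g(T) = T + 2*T² (g(T) = (T² + T²) + T = 2*T² + T = T + 2*T²)
(g(w) - 1440)² = (-10*(1 + 2*(-10)) - 1440)² = (-10*(1 - 20) - 1440)² = (-10*(-19) - 1440)² = (190 - 1440)² = (-1250)² = 1562500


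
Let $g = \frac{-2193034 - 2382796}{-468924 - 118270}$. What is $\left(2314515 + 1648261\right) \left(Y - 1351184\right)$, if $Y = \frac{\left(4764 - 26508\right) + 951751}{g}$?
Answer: $- \frac{11168477360605038456}{2287915} \approx -4.8815 \cdot 10^{12}$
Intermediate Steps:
$g = \frac{2287915}{293597}$ ($g = - \frac{4575830}{-587194} = \left(-4575830\right) \left(- \frac{1}{587194}\right) = \frac{2287915}{293597} \approx 7.7927$)
$Y = \frac{273047265179}{2287915}$ ($Y = \frac{\left(4764 - 26508\right) + 951751}{\frac{2287915}{293597}} = \left(-21744 + 951751\right) \frac{293597}{2287915} = 930007 \cdot \frac{293597}{2287915} = \frac{273047265179}{2287915} \approx 1.1934 \cdot 10^{5}$)
$\left(2314515 + 1648261\right) \left(Y - 1351184\right) = \left(2314515 + 1648261\right) \left(\frac{273047265179}{2287915} - 1351184\right) = 3962776 \left(- \frac{2818346876181}{2287915}\right) = - \frac{11168477360605038456}{2287915}$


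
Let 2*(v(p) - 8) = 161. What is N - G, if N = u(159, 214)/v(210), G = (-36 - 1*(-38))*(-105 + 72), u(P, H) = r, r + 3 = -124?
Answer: 11428/177 ≈ 64.565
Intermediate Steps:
r = -127 (r = -3 - 124 = -127)
u(P, H) = -127
v(p) = 177/2 (v(p) = 8 + (½)*161 = 8 + 161/2 = 177/2)
G = -66 (G = (-36 + 38)*(-33) = 2*(-33) = -66)
N = -254/177 (N = -127/177/2 = -127*2/177 = -254/177 ≈ -1.4350)
N - G = -254/177 - 1*(-66) = -254/177 + 66 = 11428/177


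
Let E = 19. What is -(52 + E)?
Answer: -71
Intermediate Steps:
-(52 + E) = -(52 + 19) = -1*71 = -71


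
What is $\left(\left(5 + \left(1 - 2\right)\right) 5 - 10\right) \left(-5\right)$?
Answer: $-50$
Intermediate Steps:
$\left(\left(5 + \left(1 - 2\right)\right) 5 - 10\right) \left(-5\right) = \left(\left(5 - 1\right) 5 - 10\right) \left(-5\right) = \left(4 \cdot 5 - 10\right) \left(-5\right) = \left(20 - 10\right) \left(-5\right) = 10 \left(-5\right) = -50$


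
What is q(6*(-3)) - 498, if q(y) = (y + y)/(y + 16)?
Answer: -480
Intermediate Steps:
q(y) = 2*y/(16 + y) (q(y) = (2*y)/(16 + y) = 2*y/(16 + y))
q(6*(-3)) - 498 = 2*(6*(-3))/(16 + 6*(-3)) - 498 = 2*(-18)/(16 - 18) - 498 = 2*(-18)/(-2) - 498 = 2*(-18)*(-1/2) - 498 = 18 - 498 = -480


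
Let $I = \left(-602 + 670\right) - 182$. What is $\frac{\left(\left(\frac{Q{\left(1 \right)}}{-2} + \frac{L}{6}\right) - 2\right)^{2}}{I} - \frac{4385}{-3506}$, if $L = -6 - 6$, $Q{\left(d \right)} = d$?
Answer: $\frac{285929}{266456} \approx 1.0731$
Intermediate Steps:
$L = -12$ ($L = -6 - 6 = -12$)
$I = -114$ ($I = 68 - 182 = -114$)
$\frac{\left(\left(\frac{Q{\left(1 \right)}}{-2} + \frac{L}{6}\right) - 2\right)^{2}}{I} - \frac{4385}{-3506} = \frac{\left(\left(1 \frac{1}{-2} - \frac{12}{6}\right) - 2\right)^{2}}{-114} - \frac{4385}{-3506} = \left(\left(1 \left(- \frac{1}{2}\right) - 2\right) - 2\right)^{2} \left(- \frac{1}{114}\right) - - \frac{4385}{3506} = \left(\left(- \frac{1}{2} - 2\right) - 2\right)^{2} \left(- \frac{1}{114}\right) + \frac{4385}{3506} = \left(- \frac{5}{2} - 2\right)^{2} \left(- \frac{1}{114}\right) + \frac{4385}{3506} = \left(- \frac{9}{2}\right)^{2} \left(- \frac{1}{114}\right) + \frac{4385}{3506} = \frac{81}{4} \left(- \frac{1}{114}\right) + \frac{4385}{3506} = - \frac{27}{152} + \frac{4385}{3506} = \frac{285929}{266456}$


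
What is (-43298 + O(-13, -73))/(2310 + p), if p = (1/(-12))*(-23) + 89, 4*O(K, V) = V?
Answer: -519795/28811 ≈ -18.042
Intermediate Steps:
O(K, V) = V/4
p = 1091/12 (p = (1*(-1/12))*(-23) + 89 = -1/12*(-23) + 89 = 23/12 + 89 = 1091/12 ≈ 90.917)
(-43298 + O(-13, -73))/(2310 + p) = (-43298 + (¼)*(-73))/(2310 + 1091/12) = (-43298 - 73/4)/(28811/12) = -173265/4*12/28811 = -519795/28811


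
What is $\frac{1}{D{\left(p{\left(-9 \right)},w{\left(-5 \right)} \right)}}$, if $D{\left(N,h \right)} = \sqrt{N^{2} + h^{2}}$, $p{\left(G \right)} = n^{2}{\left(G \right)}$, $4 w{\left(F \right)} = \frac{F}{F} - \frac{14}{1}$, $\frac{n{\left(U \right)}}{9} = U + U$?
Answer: $\frac{4 \sqrt{11019960745}}{11019960745} \approx 3.8104 \cdot 10^{-5}$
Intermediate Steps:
$n{\left(U \right)} = 18 U$ ($n{\left(U \right)} = 9 \left(U + U\right) = 9 \cdot 2 U = 18 U$)
$w{\left(F \right)} = - \frac{13}{4}$ ($w{\left(F \right)} = \frac{\frac{F}{F} - \frac{14}{1}}{4} = \frac{1 - 14}{4} = \frac{1}{4} \left(-13\right) = - \frac{13}{4}$)
$p{\left(G \right)} = 324 G^{2}$ ($p{\left(G \right)} = \left(18 G\right)^{2} = 324 G^{2}$)
$\frac{1}{D{\left(p{\left(-9 \right)},w{\left(-5 \right)} \right)}} = \frac{1}{\sqrt{\left(324 \left(-9\right)^{2}\right)^{2} + \left(- \frac{13}{4}\right)^{2}}} = \frac{1}{\sqrt{\left(324 \cdot 81\right)^{2} + \frac{169}{16}}} = \frac{1}{\sqrt{26244^{2} + \frac{169}{16}}} = \frac{1}{\sqrt{688747536 + \frac{169}{16}}} = \frac{1}{\sqrt{\frac{11019960745}{16}}} = \frac{1}{\frac{1}{4} \sqrt{11019960745}} = \frac{4 \sqrt{11019960745}}{11019960745}$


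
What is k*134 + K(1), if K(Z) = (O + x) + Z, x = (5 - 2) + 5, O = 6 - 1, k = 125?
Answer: 16764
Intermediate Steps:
O = 5
x = 8 (x = 3 + 5 = 8)
K(Z) = 13 + Z (K(Z) = (5 + 8) + Z = 13 + Z)
k*134 + K(1) = 125*134 + (13 + 1) = 16750 + 14 = 16764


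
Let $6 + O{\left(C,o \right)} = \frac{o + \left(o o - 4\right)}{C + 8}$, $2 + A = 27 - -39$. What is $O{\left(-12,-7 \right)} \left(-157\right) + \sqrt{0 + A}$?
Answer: $\frac{4883}{2} \approx 2441.5$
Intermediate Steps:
$A = 64$ ($A = -2 + \left(27 - -39\right) = -2 + \left(27 + 39\right) = -2 + 66 = 64$)
$O{\left(C,o \right)} = -6 + \frac{-4 + o + o^{2}}{8 + C}$ ($O{\left(C,o \right)} = -6 + \frac{o + \left(o o - 4\right)}{C + 8} = -6 + \frac{o + \left(o^{2} - 4\right)}{8 + C} = -6 + \frac{o + \left(-4 + o^{2}\right)}{8 + C} = -6 + \frac{-4 + o + o^{2}}{8 + C}$)
$O{\left(-12,-7 \right)} \left(-157\right) + \sqrt{0 + A} = \frac{-52 - 7 + \left(-7\right)^{2} - -72}{8 - 12} \left(-157\right) + \sqrt{0 + 64} = \frac{-52 - 7 + 49 + 72}{-4} \left(-157\right) + \sqrt{64} = \left(- \frac{1}{4}\right) 62 \left(-157\right) + 8 = \left(- \frac{31}{2}\right) \left(-157\right) + 8 = \frac{4867}{2} + 8 = \frac{4883}{2}$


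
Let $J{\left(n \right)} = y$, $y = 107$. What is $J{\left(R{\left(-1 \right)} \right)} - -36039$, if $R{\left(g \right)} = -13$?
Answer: $36146$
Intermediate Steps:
$J{\left(n \right)} = 107$
$J{\left(R{\left(-1 \right)} \right)} - -36039 = 107 - -36039 = 107 + 36039 = 36146$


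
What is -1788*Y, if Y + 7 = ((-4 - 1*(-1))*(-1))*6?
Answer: -19668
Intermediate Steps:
Y = 11 (Y = -7 + ((-4 - 1*(-1))*(-1))*6 = -7 + ((-4 + 1)*(-1))*6 = -7 - 3*(-1)*6 = -7 + 3*6 = -7 + 18 = 11)
-1788*Y = -1788*11 = -19668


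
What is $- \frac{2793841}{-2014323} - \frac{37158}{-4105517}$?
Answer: $\frac{11545009934831}{8269837319991} \approx 1.396$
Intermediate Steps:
$- \frac{2793841}{-2014323} - \frac{37158}{-4105517} = \left(-2793841\right) \left(- \frac{1}{2014323}\right) - - \frac{37158}{4105517} = \frac{2793841}{2014323} + \frac{37158}{4105517} = \frac{11545009934831}{8269837319991}$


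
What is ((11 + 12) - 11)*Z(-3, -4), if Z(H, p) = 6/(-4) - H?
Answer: 18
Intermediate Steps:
Z(H, p) = -3/2 - H (Z(H, p) = 6*(-¼) - H = -3/2 - H)
((11 + 12) - 11)*Z(-3, -4) = ((11 + 12) - 11)*(-3/2 - 1*(-3)) = (23 - 11)*(-3/2 + 3) = 12*(3/2) = 18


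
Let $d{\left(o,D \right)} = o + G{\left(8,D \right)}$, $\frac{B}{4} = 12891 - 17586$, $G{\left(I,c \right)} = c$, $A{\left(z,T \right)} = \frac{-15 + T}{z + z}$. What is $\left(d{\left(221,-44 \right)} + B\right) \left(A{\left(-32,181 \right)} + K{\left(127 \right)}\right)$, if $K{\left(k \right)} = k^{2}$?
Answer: $- \frac{9599985135}{32} \approx -3.0 \cdot 10^{8}$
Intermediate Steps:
$A{\left(z,T \right)} = \frac{-15 + T}{2 z}$
$B = -18780$ ($B = 4 \left(12891 - 17586\right) = 4 \left(-4695\right) = -18780$)
$d{\left(o,D \right)} = D + o$ ($d{\left(o,D \right)} = o + D = D + o$)
$\left(d{\left(221,-44 \right)} + B\right) \left(A{\left(-32,181 \right)} + K{\left(127 \right)}\right) = \left(\left(-44 + 221\right) - 18780\right) \left(\frac{-15 + 181}{2 \left(-32\right)} + 127^{2}\right) = \left(177 - 18780\right) \left(\frac{1}{2} \left(- \frac{1}{32}\right) 166 + 16129\right) = - 18603 \left(- \frac{83}{32} + 16129\right) = \left(-18603\right) \frac{516045}{32} = - \frac{9599985135}{32}$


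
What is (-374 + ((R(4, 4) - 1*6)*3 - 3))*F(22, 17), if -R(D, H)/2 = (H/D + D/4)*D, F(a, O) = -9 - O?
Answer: 11518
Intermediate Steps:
R(D, H) = -2*D*(D/4 + H/D) (R(D, H) = -2*(H/D + D/4)*D = -2*(D/4 + H/D)*D = -2*D*(D/4 + H/D))
(-374 + ((R(4, 4) - 1*6)*3 - 3))*F(22, 17) = (-374 + (((-2*4 - ½*4²) - 1*6)*3 - 3))*(-9 - 1*17) = (-374 + (((-8 - ½*16) - 6)*3 - 3))*(-9 - 17) = (-374 + (((-8 - 8) - 6)*3 - 3))*(-26) = (-374 + ((-16 - 6)*3 - 3))*(-26) = (-374 + (-22*3 - 3))*(-26) = (-374 + (-66 - 3))*(-26) = (-374 - 69)*(-26) = -443*(-26) = 11518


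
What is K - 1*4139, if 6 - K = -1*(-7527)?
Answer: -11660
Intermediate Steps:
K = -7521 (K = 6 - (-1)*(-7527) = 6 - 1*7527 = 6 - 7527 = -7521)
K - 1*4139 = -7521 - 1*4139 = -7521 - 4139 = -11660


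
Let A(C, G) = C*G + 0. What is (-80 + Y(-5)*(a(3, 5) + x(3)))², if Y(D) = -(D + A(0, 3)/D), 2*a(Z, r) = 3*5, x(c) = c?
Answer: 3025/4 ≈ 756.25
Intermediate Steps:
A(C, G) = C*G
a(Z, r) = 15/2 (a(Z, r) = (3*5)/2 = (½)*15 = 15/2)
Y(D) = -D (Y(D) = -(D + (0*3)/D) = -(D + 0/D) = -(D + 0) = -D)
(-80 + Y(-5)*(a(3, 5) + x(3)))² = (-80 + (-1*(-5))*(15/2 + 3))² = (-80 + 5*(21/2))² = (-80 + 105/2)² = (-55/2)² = 3025/4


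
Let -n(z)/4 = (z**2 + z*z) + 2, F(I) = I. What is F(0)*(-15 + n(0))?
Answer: 0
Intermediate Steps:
n(z) = -8 - 8*z**2 (n(z) = -4*((z**2 + z*z) + 2) = -4*((z**2 + z**2) + 2) = -4*(2*z**2 + 2) = -4*(2 + 2*z**2) = -8 - 8*z**2)
F(0)*(-15 + n(0)) = 0*(-15 + (-8 - 8*0**2)) = 0*(-15 + (-8 - 8*0)) = 0*(-15 + (-8 + 0)) = 0*(-15 - 8) = 0*(-23) = 0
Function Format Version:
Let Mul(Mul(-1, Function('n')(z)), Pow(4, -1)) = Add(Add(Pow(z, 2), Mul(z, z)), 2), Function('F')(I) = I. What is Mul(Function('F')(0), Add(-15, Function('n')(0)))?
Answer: 0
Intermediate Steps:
Function('n')(z) = Add(-8, Mul(-8, Pow(z, 2))) (Function('n')(z) = Mul(-4, Add(Add(Pow(z, 2), Mul(z, z)), 2)) = Mul(-4, Add(Add(Pow(z, 2), Pow(z, 2)), 2)) = Mul(-4, Add(Mul(2, Pow(z, 2)), 2)) = Mul(-4, Add(2, Mul(2, Pow(z, 2)))) = Add(-8, Mul(-8, Pow(z, 2))))
Mul(Function('F')(0), Add(-15, Function('n')(0))) = Mul(0, Add(-15, Add(-8, Mul(-8, Pow(0, 2))))) = Mul(0, Add(-15, Add(-8, Mul(-8, 0)))) = Mul(0, Add(-15, Add(-8, 0))) = Mul(0, Add(-15, -8)) = Mul(0, -23) = 0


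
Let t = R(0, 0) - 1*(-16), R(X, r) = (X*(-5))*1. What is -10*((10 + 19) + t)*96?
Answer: -43200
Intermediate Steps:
R(X, r) = -5*X (R(X, r) = -5*X*1 = -5*X)
t = 16 (t = -5*0 - 1*(-16) = 0 + 16 = 16)
-10*((10 + 19) + t)*96 = -10*((10 + 19) + 16)*96 = -10*(29 + 16)*96 = -10*45*96 = -450*96 = -43200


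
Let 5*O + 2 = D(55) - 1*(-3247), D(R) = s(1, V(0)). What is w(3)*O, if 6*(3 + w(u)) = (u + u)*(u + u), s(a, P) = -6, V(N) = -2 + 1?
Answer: 9717/5 ≈ 1943.4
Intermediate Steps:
V(N) = -1
D(R) = -6
w(u) = -3 + 2*u²/3 (w(u) = -3 + ((u + u)*(u + u))/6 = -3 + ((2*u)*(2*u))/6 = -3 + (4*u²)/6 = -3 + 2*u²/3)
O = 3239/5 (O = -⅖ + (-6 - 1*(-3247))/5 = -⅖ + (-6 + 3247)/5 = -⅖ + (⅕)*3241 = -⅖ + 3241/5 = 3239/5 ≈ 647.80)
w(3)*O = (-3 + (⅔)*3²)*(3239/5) = (-3 + (⅔)*9)*(3239/5) = (-3 + 6)*(3239/5) = 3*(3239/5) = 9717/5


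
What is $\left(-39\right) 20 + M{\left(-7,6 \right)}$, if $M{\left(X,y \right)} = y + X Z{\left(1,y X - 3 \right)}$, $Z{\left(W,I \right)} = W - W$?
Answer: $-774$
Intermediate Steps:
$Z{\left(W,I \right)} = 0$
$M{\left(X,y \right)} = y$ ($M{\left(X,y \right)} = y + X 0 = y + 0 = y$)
$\left(-39\right) 20 + M{\left(-7,6 \right)} = \left(-39\right) 20 + 6 = -780 + 6 = -774$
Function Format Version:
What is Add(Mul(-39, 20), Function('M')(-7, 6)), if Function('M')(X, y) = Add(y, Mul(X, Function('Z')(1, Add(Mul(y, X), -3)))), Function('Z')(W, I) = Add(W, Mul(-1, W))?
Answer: -774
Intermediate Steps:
Function('Z')(W, I) = 0
Function('M')(X, y) = y (Function('M')(X, y) = Add(y, Mul(X, 0)) = Add(y, 0) = y)
Add(Mul(-39, 20), Function('M')(-7, 6)) = Add(Mul(-39, 20), 6) = Add(-780, 6) = -774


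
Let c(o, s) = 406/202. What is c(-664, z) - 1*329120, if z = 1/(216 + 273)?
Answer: -33240917/101 ≈ -3.2912e+5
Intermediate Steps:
z = 1/489 ≈ 0.0020450
c(o, s) = 203/101 (c(o, s) = 406*(1/202) = 203/101)
c(-664, z) - 1*329120 = 203/101 - 1*329120 = 203/101 - 329120 = -33240917/101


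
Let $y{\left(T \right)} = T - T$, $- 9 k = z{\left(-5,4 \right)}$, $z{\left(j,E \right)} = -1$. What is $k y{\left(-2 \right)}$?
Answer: $0$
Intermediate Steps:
$k = \frac{1}{9}$ ($k = \left(- \frac{1}{9}\right) \left(-1\right) = \frac{1}{9} \approx 0.11111$)
$y{\left(T \right)} = 0$
$k y{\left(-2 \right)} = \frac{1}{9} \cdot 0 = 0$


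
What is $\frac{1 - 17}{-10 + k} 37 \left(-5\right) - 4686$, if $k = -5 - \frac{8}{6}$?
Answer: $- \frac{238494}{49} \approx -4867.2$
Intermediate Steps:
$k = - \frac{19}{3}$ ($k = -5 - 8 \cdot \frac{1}{6} = -5 - \frac{4}{3} = - \frac{19}{3} \approx -6.3333$)
$\frac{1 - 17}{-10 + k} 37 \left(-5\right) - 4686 = \frac{1 - 17}{-10 - \frac{19}{3}} \cdot 37 \left(-5\right) - 4686 = - \frac{16}{- \frac{49}{3}} \cdot 37 \left(-5\right) - 4686 = \left(-16\right) \left(- \frac{3}{49}\right) 37 \left(-5\right) - 4686 = \frac{48}{49} \cdot 37 \left(-5\right) - 4686 = \frac{1776}{49} \left(-5\right) - 4686 = - \frac{8880}{49} - 4686 = - \frac{238494}{49}$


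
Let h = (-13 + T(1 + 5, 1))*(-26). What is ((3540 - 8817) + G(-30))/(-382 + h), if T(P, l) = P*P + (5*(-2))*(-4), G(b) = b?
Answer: 5307/2020 ≈ 2.6272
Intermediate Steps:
T(P, l) = 40 + P² (T(P, l) = P² - 10*(-4) = P² + 40 = 40 + P²)
h = -1638 (h = (-13 + (40 + (1 + 5)²))*(-26) = (-13 + (40 + 6²))*(-26) = (-13 + (40 + 36))*(-26) = (-13 + 76)*(-26) = 63*(-26) = -1638)
((3540 - 8817) + G(-30))/(-382 + h) = ((3540 - 8817) - 30)/(-382 - 1638) = (-5277 - 30)/(-2020) = -5307*(-1/2020) = 5307/2020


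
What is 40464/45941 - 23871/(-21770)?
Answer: 282508413/142876510 ≈ 1.9773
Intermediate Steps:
40464/45941 - 23871/(-21770) = 40464*(1/45941) - 23871*(-1/21770) = 40464/45941 + 23871/21770 = 282508413/142876510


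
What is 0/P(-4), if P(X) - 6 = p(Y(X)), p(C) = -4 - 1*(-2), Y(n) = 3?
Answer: 0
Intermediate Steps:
p(C) = -2 (p(C) = -4 + 2 = -2)
P(X) = 4 (P(X) = 6 - 2 = 4)
0/P(-4) = 0/4 = 0*(¼) = 0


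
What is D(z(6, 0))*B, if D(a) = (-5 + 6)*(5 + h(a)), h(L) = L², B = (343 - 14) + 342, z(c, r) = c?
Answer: 27511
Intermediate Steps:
B = 671 (B = 329 + 342 = 671)
D(a) = 5 + a² (D(a) = (-5 + 6)*(5 + a²) = 1*(5 + a²) = 5 + a²)
D(z(6, 0))*B = (5 + 6²)*671 = (5 + 36)*671 = 41*671 = 27511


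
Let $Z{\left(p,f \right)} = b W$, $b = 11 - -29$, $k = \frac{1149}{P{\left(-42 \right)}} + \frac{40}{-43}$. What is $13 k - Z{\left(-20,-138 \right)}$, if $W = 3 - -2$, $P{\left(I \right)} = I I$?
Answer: $- \frac{5148463}{25284} \approx -203.63$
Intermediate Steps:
$P{\left(I \right)} = I^{2}$
$k = - \frac{7051}{25284}$ ($k = \frac{1149}{\left(-42\right)^{2}} + \frac{40}{-43} = \frac{1149}{1764} + 40 \left(- \frac{1}{43}\right) = 1149 \cdot \frac{1}{1764} - \frac{40}{43} = \frac{383}{588} - \frac{40}{43} = - \frac{7051}{25284} \approx -0.27887$)
$b = 40$ ($b = 11 + 29 = 40$)
$W = 5$ ($W = 3 + 2 = 5$)
$Z{\left(p,f \right)} = 200$ ($Z{\left(p,f \right)} = 40 \cdot 5 = 200$)
$13 k - Z{\left(-20,-138 \right)} = 13 \left(- \frac{7051}{25284}\right) - 200 = - \frac{91663}{25284} - 200 = - \frac{5148463}{25284}$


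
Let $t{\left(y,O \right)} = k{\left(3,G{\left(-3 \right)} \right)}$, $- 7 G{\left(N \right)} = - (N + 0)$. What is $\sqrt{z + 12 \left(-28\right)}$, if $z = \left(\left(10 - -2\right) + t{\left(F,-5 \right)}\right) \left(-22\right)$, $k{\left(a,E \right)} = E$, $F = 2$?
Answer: $\frac{i \sqrt{28938}}{7} \approx 24.302 i$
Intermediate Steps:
$G{\left(N \right)} = \frac{N}{7}$ ($G{\left(N \right)} = - \frac{\left(-1\right) \left(N + 0\right)}{7} = - \frac{\left(-1\right) N}{7} = \frac{N}{7}$)
$t{\left(y,O \right)} = - \frac{3}{7}$ ($t{\left(y,O \right)} = \frac{1}{7} \left(-3\right) = - \frac{3}{7}$)
$z = - \frac{1782}{7}$ ($z = \left(\left(10 - -2\right) - \frac{3}{7}\right) \left(-22\right) = \left(\left(10 + 2\right) - \frac{3}{7}\right) \left(-22\right) = \left(12 - \frac{3}{7}\right) \left(-22\right) = \frac{81}{7} \left(-22\right) = - \frac{1782}{7} \approx -254.57$)
$\sqrt{z + 12 \left(-28\right)} = \sqrt{- \frac{1782}{7} + 12 \left(-28\right)} = \sqrt{- \frac{1782}{7} - 336} = \sqrt{- \frac{4134}{7}} = \frac{i \sqrt{28938}}{7}$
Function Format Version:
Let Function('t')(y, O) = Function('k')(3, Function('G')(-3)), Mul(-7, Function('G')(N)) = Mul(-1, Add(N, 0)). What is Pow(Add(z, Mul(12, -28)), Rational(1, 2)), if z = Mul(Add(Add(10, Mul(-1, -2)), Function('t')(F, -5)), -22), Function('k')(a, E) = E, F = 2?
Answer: Mul(Rational(1, 7), I, Pow(28938, Rational(1, 2))) ≈ Mul(24.302, I)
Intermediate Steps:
Function('G')(N) = Mul(Rational(1, 7), N) (Function('G')(N) = Mul(Rational(-1, 7), Mul(-1, Add(N, 0))) = Mul(Rational(-1, 7), Mul(-1, N)) = Mul(Rational(1, 7), N))
Function('t')(y, O) = Rational(-3, 7) (Function('t')(y, O) = Mul(Rational(1, 7), -3) = Rational(-3, 7))
z = Rational(-1782, 7) (z = Mul(Add(Add(10, Mul(-1, -2)), Rational(-3, 7)), -22) = Mul(Add(Add(10, 2), Rational(-3, 7)), -22) = Mul(Add(12, Rational(-3, 7)), -22) = Mul(Rational(81, 7), -22) = Rational(-1782, 7) ≈ -254.57)
Pow(Add(z, Mul(12, -28)), Rational(1, 2)) = Pow(Add(Rational(-1782, 7), Mul(12, -28)), Rational(1, 2)) = Pow(Add(Rational(-1782, 7), -336), Rational(1, 2)) = Pow(Rational(-4134, 7), Rational(1, 2)) = Mul(Rational(1, 7), I, Pow(28938, Rational(1, 2)))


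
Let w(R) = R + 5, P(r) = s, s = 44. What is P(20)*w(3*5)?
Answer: 880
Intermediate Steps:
P(r) = 44
w(R) = 5 + R
P(20)*w(3*5) = 44*(5 + 3*5) = 44*(5 + 15) = 44*20 = 880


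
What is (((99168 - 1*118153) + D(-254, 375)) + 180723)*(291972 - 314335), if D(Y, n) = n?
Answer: -3625333019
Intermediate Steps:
(((99168 - 1*118153) + D(-254, 375)) + 180723)*(291972 - 314335) = (((99168 - 1*118153) + 375) + 180723)*(291972 - 314335) = (((99168 - 118153) + 375) + 180723)*(-22363) = ((-18985 + 375) + 180723)*(-22363) = (-18610 + 180723)*(-22363) = 162113*(-22363) = -3625333019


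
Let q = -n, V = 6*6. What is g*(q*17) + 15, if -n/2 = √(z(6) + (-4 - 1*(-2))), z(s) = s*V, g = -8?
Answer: 15 - 272*√214 ≈ -3964.0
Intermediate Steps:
V = 36
z(s) = 36*s (z(s) = s*36 = 36*s)
n = -2*√214 (n = -2*√(36*6 + (-4 - 1*(-2))) = -2*√(216 + (-4 + 2)) = -2*√(216 - 2) = -2*√214 ≈ -29.257)
q = 2*√214 (q = -(-2)*√214 = 2*√214 ≈ 29.257)
g*(q*17) + 15 = -8*2*√214*17 + 15 = -272*√214 + 15 = 15 - 272*√214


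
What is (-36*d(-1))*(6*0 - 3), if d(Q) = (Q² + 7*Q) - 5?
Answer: -1188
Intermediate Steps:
d(Q) = -5 + Q² + 7*Q
(-36*d(-1))*(6*0 - 3) = (-36*(-5 + (-1)² + 7*(-1)))*(6*0 - 3) = (-36*(-5 + 1 - 7))*(0 - 3) = -36*(-11)*(-3) = 396*(-3) = -1188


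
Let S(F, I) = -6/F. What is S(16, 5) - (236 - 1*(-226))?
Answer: -3699/8 ≈ -462.38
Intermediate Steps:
S(16, 5) - (236 - 1*(-226)) = -6/16 - (236 - 1*(-226)) = -6*1/16 - (236 + 226) = -3/8 - 1*462 = -3/8 - 462 = -3699/8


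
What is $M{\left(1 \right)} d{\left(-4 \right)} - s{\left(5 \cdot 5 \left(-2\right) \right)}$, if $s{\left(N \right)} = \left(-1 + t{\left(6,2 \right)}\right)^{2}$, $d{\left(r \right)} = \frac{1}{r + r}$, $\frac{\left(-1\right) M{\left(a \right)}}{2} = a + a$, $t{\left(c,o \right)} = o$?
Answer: $- \frac{1}{2} \approx -0.5$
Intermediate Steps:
$M{\left(a \right)} = - 4 a$ ($M{\left(a \right)} = - 2 \left(a + a\right) = - 2 \cdot 2 a = - 4 a$)
$d{\left(r \right)} = \frac{1}{2 r}$
$s{\left(N \right)} = 1$ ($s{\left(N \right)} = \left(-1 + 2\right)^{2} = 1^{2} = 1$)
$M{\left(1 \right)} d{\left(-4 \right)} - s{\left(5 \cdot 5 \left(-2\right) \right)} = \left(-4\right) 1 \frac{1}{2 \left(-4\right)} - 1 = - 4 \cdot \frac{1}{2} \left(- \frac{1}{4}\right) - 1 = \left(-4\right) \left(- \frac{1}{8}\right) - 1 = \frac{1}{2} - 1 = - \frac{1}{2}$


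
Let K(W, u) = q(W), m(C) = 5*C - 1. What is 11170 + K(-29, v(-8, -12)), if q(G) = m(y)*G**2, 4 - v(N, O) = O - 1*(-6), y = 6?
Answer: 35559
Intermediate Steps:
m(C) = -1 + 5*C
v(N, O) = -2 - O (v(N, O) = 4 - (O - 1*(-6)) = 4 - (O + 6) = 4 - (6 + O) = 4 + (-6 - O) = -2 - O)
q(G) = 29*G**2 (q(G) = (-1 + 5*6)*G**2 = (-1 + 30)*G**2 = 29*G**2)
K(W, u) = 29*W**2
11170 + K(-29, v(-8, -12)) = 11170 + 29*(-29)**2 = 11170 + 29*841 = 11170 + 24389 = 35559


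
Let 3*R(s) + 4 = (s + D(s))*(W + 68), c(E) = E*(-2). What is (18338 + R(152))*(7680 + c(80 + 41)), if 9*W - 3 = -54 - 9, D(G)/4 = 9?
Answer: 1484788436/9 ≈ 1.6498e+8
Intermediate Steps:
D(G) = 36 (D(G) = 4*9 = 36)
W = -20/3 (W = ⅓ + (-54 - 9)/9 = ⅓ + (⅑)*(-63) = ⅓ - 7 = -20/3 ≈ -6.6667)
c(E) = -2*E
R(s) = 2204/3 + 184*s/9 (R(s) = -4/3 + ((s + 36)*(-20/3 + 68))/3 = -4/3 + ((36 + s)*(184/3))/3 = -4/3 + (2208 + 184*s/3)/3 = -4/3 + (736 + 184*s/9) = 2204/3 + 184*s/9)
(18338 + R(152))*(7680 + c(80 + 41)) = (18338 + (2204/3 + (184/9)*152))*(7680 - 2*(80 + 41)) = (18338 + (2204/3 + 27968/9))*(7680 - 2*121) = (18338 + 34580/9)*(7680 - 242) = (199622/9)*7438 = 1484788436/9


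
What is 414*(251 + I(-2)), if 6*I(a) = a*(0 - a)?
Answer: 103638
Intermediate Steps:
I(a) = -a²/6 (I(a) = (a*(0 - a))/6 = (a*(-a))/6 = (-a²)/6 = -a²/6)
414*(251 + I(-2)) = 414*(251 - ⅙*(-2)²) = 414*(251 - ⅙*4) = 414*(251 - ⅔) = 414*(751/3) = 103638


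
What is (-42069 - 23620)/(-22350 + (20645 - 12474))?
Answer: 65689/14179 ≈ 4.6328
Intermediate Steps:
(-42069 - 23620)/(-22350 + (20645 - 12474)) = -65689/(-22350 + 8171) = -65689/(-14179) = -65689*(-1/14179) = 65689/14179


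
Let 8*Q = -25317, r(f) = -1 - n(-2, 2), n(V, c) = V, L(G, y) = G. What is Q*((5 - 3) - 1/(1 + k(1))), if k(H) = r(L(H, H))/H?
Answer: -75951/16 ≈ -4746.9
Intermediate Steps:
r(f) = 1 (r(f) = -1 - 1*(-2) = -1 + 2 = 1)
k(H) = 1/H
Q = -25317/8 (Q = (⅛)*(-25317) = -25317/8 ≈ -3164.6)
Q*((5 - 3) - 1/(1 + k(1))) = -25317*((5 - 3) - 1/(1 + 1/1))/8 = -25317*(2 - 1/(1 + 1))/8 = -25317*(2 - 1/2)/8 = -25317*(2 - 1*½)/8 = -25317*(2 - ½)/8 = -25317/8*3/2 = -75951/16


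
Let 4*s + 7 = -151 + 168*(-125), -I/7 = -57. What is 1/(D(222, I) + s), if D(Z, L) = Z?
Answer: -2/10135 ≈ -0.00019734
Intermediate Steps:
I = 399 (I = -7*(-57) = 399)
s = -10579/2 (s = -7/4 + (-151 + 168*(-125))/4 = -7/4 + (-151 - 21000)/4 = -7/4 + (¼)*(-21151) = -7/4 - 21151/4 = -10579/2 ≈ -5289.5)
1/(D(222, I) + s) = 1/(222 - 10579/2) = 1/(-10135/2) = -2/10135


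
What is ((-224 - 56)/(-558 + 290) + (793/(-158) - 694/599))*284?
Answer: -4621704246/3170507 ≈ -1457.7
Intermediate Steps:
((-224 - 56)/(-558 + 290) + (793/(-158) - 694/599))*284 = (-280/(-268) + (793*(-1/158) - 694*1/599))*284 = (-280*(-1/268) + (-793/158 - 694/599))*284 = (70/67 - 584659/94642)*284 = -32547213/6341014*284 = -4621704246/3170507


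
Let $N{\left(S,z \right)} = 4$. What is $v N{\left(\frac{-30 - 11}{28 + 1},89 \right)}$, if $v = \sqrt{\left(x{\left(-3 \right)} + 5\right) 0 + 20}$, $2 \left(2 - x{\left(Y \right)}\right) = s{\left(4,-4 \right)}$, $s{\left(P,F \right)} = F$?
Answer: $8 \sqrt{5} \approx 17.889$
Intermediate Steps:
$x{\left(Y \right)} = 4$ ($x{\left(Y \right)} = 2 - -2 = 2 + 2 = 4$)
$v = 2 \sqrt{5}$ ($v = \sqrt{\left(4 + 5\right) 0 + 20} = \sqrt{9 \cdot 0 + 20} = \sqrt{0 + 20} = \sqrt{20} = 2 \sqrt{5} \approx 4.4721$)
$v N{\left(\frac{-30 - 11}{28 + 1},89 \right)} = 2 \sqrt{5} \cdot 4 = 8 \sqrt{5}$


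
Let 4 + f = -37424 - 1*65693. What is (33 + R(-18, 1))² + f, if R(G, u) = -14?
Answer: -102760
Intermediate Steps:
f = -103121 (f = -4 + (-37424 - 1*65693) = -4 + (-37424 - 65693) = -4 - 103117 = -103121)
(33 + R(-18, 1))² + f = (33 - 14)² - 103121 = 19² - 103121 = 361 - 103121 = -102760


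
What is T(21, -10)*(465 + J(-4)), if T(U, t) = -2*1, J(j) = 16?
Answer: -962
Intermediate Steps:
T(U, t) = -2
T(21, -10)*(465 + J(-4)) = -2*(465 + 16) = -2*481 = -962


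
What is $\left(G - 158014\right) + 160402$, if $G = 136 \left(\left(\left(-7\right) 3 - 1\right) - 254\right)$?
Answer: $-35148$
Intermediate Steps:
$G = -37536$ ($G = 136 \left(\left(-21 - 1\right) - 254\right) = 136 \left(-22 - 254\right) = 136 \left(-276\right) = -37536$)
$\left(G - 158014\right) + 160402 = \left(-37536 - 158014\right) + 160402 = -195550 + 160402 = -35148$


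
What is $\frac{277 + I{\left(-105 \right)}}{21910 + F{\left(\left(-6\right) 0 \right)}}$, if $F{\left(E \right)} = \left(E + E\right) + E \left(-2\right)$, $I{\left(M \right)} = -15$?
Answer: $\frac{131}{10955} \approx 0.011958$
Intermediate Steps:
$F{\left(E \right)} = 0$ ($F{\left(E \right)} = 2 E - 2 E = 0$)
$\frac{277 + I{\left(-105 \right)}}{21910 + F{\left(\left(-6\right) 0 \right)}} = \frac{277 - 15}{21910 + 0} = \frac{262}{21910} = 262 \cdot \frac{1}{21910} = \frac{131}{10955}$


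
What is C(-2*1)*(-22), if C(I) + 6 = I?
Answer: 176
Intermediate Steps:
C(I) = -6 + I
C(-2*1)*(-22) = (-6 - 2*1)*(-22) = (-6 - 2)*(-22) = -8*(-22) = 176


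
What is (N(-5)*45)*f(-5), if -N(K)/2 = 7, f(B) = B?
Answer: 3150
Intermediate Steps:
N(K) = -14 (N(K) = -2*7 = -14)
(N(-5)*45)*f(-5) = -14*45*(-5) = -630*(-5) = 3150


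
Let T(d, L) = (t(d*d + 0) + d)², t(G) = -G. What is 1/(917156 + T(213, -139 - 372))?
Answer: 1/2039981492 ≈ 4.9020e-10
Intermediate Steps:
T(d, L) = (d - d²)² (T(d, L) = (-(d*d + 0) + d)² = (-(d² + 0) + d)² = (-d² + d)² = (d - d²)²)
1/(917156 + T(213, -139 - 372)) = 1/(917156 + 213²*(-1 + 213)²) = 1/(917156 + 45369*212²) = 1/(917156 + 45369*44944) = 1/(917156 + 2039064336) = 1/2039981492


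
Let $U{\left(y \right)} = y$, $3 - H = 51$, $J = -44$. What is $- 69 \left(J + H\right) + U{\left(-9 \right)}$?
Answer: $6339$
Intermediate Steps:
$H = -48$ ($H = 3 - 51 = -48$)
$- 69 \left(J + H\right) + U{\left(-9 \right)} = - 69 \left(-44 - 48\right) - 9 = \left(-69\right) \left(-92\right) - 9 = 6348 - 9 = 6339$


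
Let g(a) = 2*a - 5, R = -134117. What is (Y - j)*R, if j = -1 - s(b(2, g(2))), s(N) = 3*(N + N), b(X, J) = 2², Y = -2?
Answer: -3084691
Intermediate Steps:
g(a) = -5 + 2*a
b(X, J) = 4
s(N) = 6*N (s(N) = 3*(2*N) = 6*N)
j = -25 (j = -1 - 6*4 = -1 - 1*24 = -1 - 24 = -25)
(Y - j)*R = (-2 - 1*(-25))*(-134117) = (-2 + 25)*(-134117) = 23*(-134117) = -3084691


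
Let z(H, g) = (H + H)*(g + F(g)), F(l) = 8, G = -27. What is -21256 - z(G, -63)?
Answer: -24226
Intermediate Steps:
z(H, g) = 2*H*(8 + g) (z(H, g) = (H + H)*(g + 8) = (2*H)*(8 + g) = 2*H*(8 + g))
-21256 - z(G, -63) = -21256 - 2*(-27)*(8 - 63) = -21256 - 2*(-27)*(-55) = -21256 - 1*2970 = -21256 - 2970 = -24226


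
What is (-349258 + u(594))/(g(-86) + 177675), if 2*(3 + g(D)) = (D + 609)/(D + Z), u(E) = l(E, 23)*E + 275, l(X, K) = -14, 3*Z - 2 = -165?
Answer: -300845758/149598255 ≈ -2.0110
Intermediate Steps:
Z = -163/3 (Z = ⅔ + (⅓)*(-165) = ⅔ - 55 = -163/3 ≈ -54.333)
u(E) = 275 - 14*E (u(E) = -14*E + 275 = 275 - 14*E)
g(D) = -3 + (609 + D)/(2*(-163/3 + D)) (g(D) = -3 + ((D + 609)/(D - 163/3))/2 = -3 + ((609 + D)/(-163/3 + D))/2 = -3 + (609 + D)/(2*(-163/3 + D)))
(-349258 + u(594))/(g(-86) + 177675) = (-349258 + (275 - 14*594))/(15*(187 - 1*(-86))/(2*(-163 + 3*(-86))) + 177675) = (-349258 + (275 - 8316))/(15*(187 + 86)/(2*(-163 - 258)) + 177675) = (-349258 - 8041)/((15/2)*273/(-421) + 177675) = -357299/((15/2)*(-1/421)*273 + 177675) = -357299/(-4095/842 + 177675) = -357299/149598255/842 = -357299*842/149598255 = -300845758/149598255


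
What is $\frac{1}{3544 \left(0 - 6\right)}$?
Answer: $- \frac{1}{21264} \approx -4.7028 \cdot 10^{-5}$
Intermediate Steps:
$\frac{1}{3544 \left(0 - 6\right)} = \frac{1}{3544 \left(-6\right)} = \frac{1}{-21264} = - \frac{1}{21264}$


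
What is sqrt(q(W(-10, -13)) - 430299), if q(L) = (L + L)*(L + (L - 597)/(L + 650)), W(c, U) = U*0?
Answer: 3*I*sqrt(47811) ≈ 655.97*I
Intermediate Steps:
W(c, U) = 0
q(L) = 2*L*(L + (-597 + L)/(650 + L)) (q(L) = (2*L)*(L + (-597 + L)/(650 + L)) = 2*L*(L + (-597 + L)/(650 + L)))
sqrt(q(W(-10, -13)) - 430299) = sqrt(2*0*(-597 + 0**2 + 651*0)/(650 + 0) - 430299) = sqrt(2*0*(-597 + 0 + 0)/650 - 430299) = sqrt(2*0*(1/650)*(-597) - 430299) = sqrt(0 - 430299) = sqrt(-430299) = 3*I*sqrt(47811)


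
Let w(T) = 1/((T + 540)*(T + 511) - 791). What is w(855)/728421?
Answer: 1/1387481023959 ≈ 7.2073e-13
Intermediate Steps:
w(T) = 1/(-791 + (511 + T)*(540 + T)) (w(T) = 1/((540 + T)*(511 + T) - 791) = 1/((511 + T)*(540 + T) - 791) = 1/(-791 + (511 + T)*(540 + T)))
w(855)/728421 = 1/((275149 + 855² + 1051*855)*728421) = (1/728421)/(275149 + 731025 + 898605) = (1/728421)/1904779 = (1/1904779)*(1/728421) = 1/1387481023959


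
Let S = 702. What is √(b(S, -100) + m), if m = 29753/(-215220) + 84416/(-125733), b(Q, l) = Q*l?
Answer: I*√1427918532650860957650165/4510042710 ≈ 264.95*I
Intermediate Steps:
m = -7302981823/9020085420 (m = 29753*(-1/215220) + 84416*(-1/125733) = -29753/215220 - 84416/125733 = -7302981823/9020085420 ≈ -0.80964)
√(b(S, -100) + m) = √(702*(-100) - 7302981823/9020085420) = √(-70200 - 7302981823/9020085420) = √(-633217299465823/9020085420) = I*√1427918532650860957650165/4510042710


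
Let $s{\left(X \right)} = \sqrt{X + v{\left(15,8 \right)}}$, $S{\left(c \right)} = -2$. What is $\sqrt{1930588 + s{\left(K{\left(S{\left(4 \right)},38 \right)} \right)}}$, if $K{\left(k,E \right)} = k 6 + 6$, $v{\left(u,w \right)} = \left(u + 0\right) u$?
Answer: $\sqrt{1930588 + \sqrt{219}} \approx 1389.5$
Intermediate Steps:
$v{\left(u,w \right)} = u^{2}$ ($v{\left(u,w \right)} = u u = u^{2}$)
$K{\left(k,E \right)} = 6 + 6 k$ ($K{\left(k,E \right)} = 6 k + 6 = 6 + 6 k$)
$s{\left(X \right)} = \sqrt{225 + X}$ ($s{\left(X \right)} = \sqrt{X + 15^{2}} = \sqrt{X + 225} = \sqrt{225 + X}$)
$\sqrt{1930588 + s{\left(K{\left(S{\left(4 \right)},38 \right)} \right)}} = \sqrt{1930588 + \sqrt{225 + \left(6 + 6 \left(-2\right)\right)}} = \sqrt{1930588 + \sqrt{225 + \left(6 - 12\right)}} = \sqrt{1930588 + \sqrt{225 - 6}} = \sqrt{1930588 + \sqrt{219}}$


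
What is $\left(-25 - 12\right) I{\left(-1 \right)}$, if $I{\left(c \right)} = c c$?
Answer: $-37$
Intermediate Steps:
$I{\left(c \right)} = c^{2}$
$\left(-25 - 12\right) I{\left(-1 \right)} = \left(-25 - 12\right) \left(-1\right)^{2} = \left(-37\right) 1 = -37$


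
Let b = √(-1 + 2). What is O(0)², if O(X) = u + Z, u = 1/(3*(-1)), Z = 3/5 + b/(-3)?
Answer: 1/225 ≈ 0.0044444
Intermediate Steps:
b = 1 (b = √1 = 1)
Z = 4/15 (Z = 3/5 + 1/(-3) = 3*(⅕) + 1*(-⅓) = ⅗ - ⅓ = 4/15 ≈ 0.26667)
u = -⅓ (u = (⅓)*(-1) = -⅓ ≈ -0.33333)
O(X) = -1/15 (O(X) = -⅓ + 4/15 = -1/15)
O(0)² = (-1/15)² = 1/225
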